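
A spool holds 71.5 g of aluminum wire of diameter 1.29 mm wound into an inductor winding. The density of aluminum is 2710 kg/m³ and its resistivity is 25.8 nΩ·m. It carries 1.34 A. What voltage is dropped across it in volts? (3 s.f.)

0.534 V

ρ = 25.8 nΩ·m = 2.58×10^-8 Ω·m
A = π(d/2)² = π(6.4500e-04 m)² = 1.3070e-06 m²
L = m/(density·A) = 0.0715/(2710×1.3070e-06) = 20.19 m
R = ρL/A = (2.58×10^-8)(20.19)/(1.3070e-06) = 0.3985 Ω
V = IR = 1.34 × 0.3985 = 0.534 V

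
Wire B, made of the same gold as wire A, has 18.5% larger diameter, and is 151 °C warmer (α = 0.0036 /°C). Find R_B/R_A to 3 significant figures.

R ∝ ρL/d² with ρ ∝ (1+αΔT), so R_B/R_A = (1 + 18.5/100)⁻² × (1 + 0.0036×151)
= 0.7121 × 1.544 = 1.10

1.10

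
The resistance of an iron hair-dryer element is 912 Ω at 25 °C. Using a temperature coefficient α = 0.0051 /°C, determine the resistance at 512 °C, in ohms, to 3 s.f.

3180 Ω

ΔT = 512 − 25 = 487 °C
R = R₀(1 + αΔT) = 912 × (1 + 0.0051×487) = 912 × 3.484 = 3180 Ω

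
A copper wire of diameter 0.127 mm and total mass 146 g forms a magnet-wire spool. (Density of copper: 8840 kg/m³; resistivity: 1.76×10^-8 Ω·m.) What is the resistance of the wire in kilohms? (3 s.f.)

1.81 kΩ

A = π(d/2)² = π(6.3500e-05 m)² = 1.2668e-08 m²
L = m/(density·A) = 0.146/(8840×1.2668e-08) = 1304 m
R = ρL/A = (1.76×10^-8)(1304)/(1.2668e-08) = 1.81 kΩ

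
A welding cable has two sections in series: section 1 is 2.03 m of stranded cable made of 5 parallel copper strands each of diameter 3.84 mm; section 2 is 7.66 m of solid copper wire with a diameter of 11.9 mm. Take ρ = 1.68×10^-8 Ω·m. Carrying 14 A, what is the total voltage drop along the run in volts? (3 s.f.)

Section 1: A_strand = π(1.9200e-03)² = 1.158e-05 m²; R₁ = ρL/(N·A_s) = (1.68×10^-8)(2.03)/(5×1.158e-05) = 5.890×10^-4 Ω
Section 2: A = π(d/2)² = π(5.9500e-03 m)² = 1.112e-04 m²
R₂ = (1.68×10^-8)(7.66)/(1.112e-04) = 0.001157 Ω
R = R₁ + R₂ = 0.001746 Ω
V = IR = 14 × 0.001746 = 0.0244 V

0.0244 V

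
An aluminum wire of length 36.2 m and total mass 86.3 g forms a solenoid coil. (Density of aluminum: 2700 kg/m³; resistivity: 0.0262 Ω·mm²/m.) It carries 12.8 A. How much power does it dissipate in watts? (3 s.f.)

176 W

ρ = 0.0262 Ω·mm²/m = 2.62×10^-8 Ω·m
A = m/(density·L) = 0.0863/(2700×36.2) = 8.8295e-07 m²
R = ρL/A = (2.62×10^-8)(36.2)/(8.8295e-07) = 1.074 Ω
P = I²R = (12.8)² × 1.074 = 176 W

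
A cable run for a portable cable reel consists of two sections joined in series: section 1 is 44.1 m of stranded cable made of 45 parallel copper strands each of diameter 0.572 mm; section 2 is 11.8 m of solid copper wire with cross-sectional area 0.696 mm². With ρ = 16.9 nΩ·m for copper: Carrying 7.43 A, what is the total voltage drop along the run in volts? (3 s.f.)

2.61 V

ρ = 16.9 nΩ·m = 1.69×10^-8 Ω·m
Section 1: A_strand = π(2.8600e-04)² = 2.570e-07 m²; R₁ = ρL/(N·A_s) = (1.69×10^-8)(44.1)/(45×2.570e-07) = 0.06445 Ω
Section 2: A = 0.696 mm² = 6.960e-07 m²
R₂ = (1.69×10^-8)(11.8)/(6.960e-07) = 0.2865 Ω
R = R₁ + R₂ = 0.351 Ω
V = IR = 7.43 × 0.351 = 2.61 V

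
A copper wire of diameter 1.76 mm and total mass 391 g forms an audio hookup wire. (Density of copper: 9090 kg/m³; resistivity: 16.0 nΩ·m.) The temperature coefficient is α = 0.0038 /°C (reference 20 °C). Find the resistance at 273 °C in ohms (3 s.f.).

0.228 Ω

ρ = 16.0 nΩ·m = 1.60×10^-8 Ω·m
A = π(d/2)² = π(8.8000e-04 m)² = 2.4328e-06 m²
L = m/(density·A) = 0.391/(9090×2.4328e-06) = 17.68 m
R = ρL/A = (1.60×10^-8)(17.68)/(2.4328e-06) = 0.1163 Ω
R(273 °C) = 0.1163 × (1 + 0.0038×253) = 0.228 Ω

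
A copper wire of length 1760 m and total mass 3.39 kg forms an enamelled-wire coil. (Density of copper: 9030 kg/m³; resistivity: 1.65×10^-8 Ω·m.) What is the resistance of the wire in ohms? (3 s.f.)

136 Ω

A = m/(density·L) = 3.39/(9030×1760) = 2.1330e-07 m²
R = ρL/A = (1.65×10^-8)(1760)/(2.1330e-07) = 136 Ω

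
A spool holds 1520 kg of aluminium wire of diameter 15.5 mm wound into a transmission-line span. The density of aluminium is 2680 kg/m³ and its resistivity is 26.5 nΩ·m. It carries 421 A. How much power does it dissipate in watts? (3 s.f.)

ρ = 26.5 nΩ·m = 2.65×10^-8 Ω·m
A = π(d/2)² = π(7.7500e-03 m)² = 1.8869e-04 m²
L = m/(density·A) = 1520/(2680×1.8869e-04) = 3006 m
R = ρL/A = (2.65×10^-8)(3006)/(1.8869e-04) = 0.4221 Ω
P = I²R = (421)² × 0.4221 = 74800 W

74800 W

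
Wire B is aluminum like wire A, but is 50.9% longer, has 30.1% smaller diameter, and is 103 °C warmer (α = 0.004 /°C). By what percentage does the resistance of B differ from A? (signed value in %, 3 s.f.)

336%

R ∝ ρL/d² with ρ ∝ (1+αΔT), so R_B/R_A = (1 + 50.9/100) × (1 − 30.1/100)⁻² × (1 + 0.004×103)
= 1.509 × 2.047 × 1.412 = 4.361
(R_B − R_A)/R_A = 4.361 − 1 = 336%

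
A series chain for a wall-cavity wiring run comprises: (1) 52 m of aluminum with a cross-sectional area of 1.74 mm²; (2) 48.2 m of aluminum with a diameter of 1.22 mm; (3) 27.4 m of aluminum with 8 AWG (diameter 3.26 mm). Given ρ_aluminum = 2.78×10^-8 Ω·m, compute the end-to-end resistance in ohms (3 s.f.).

Seg 1: A = 1.74 mm² = 1.740e-06 m²
R_1 = (2.78×10^-8)(52)/(1.740e-06) = 0.8308 Ω
Seg 2: A = π(d/2)² = π(6.1000e-04 m)² = 1.169e-06 m²
R_2 = (2.78×10^-8)(48.2)/(1.169e-06) = 1.146 Ω
Seg 3: A = π(3.26/2 mm)² = π(1.6300e-03 m)² = 8.347e-06 m²
R_3 = (2.78×10^-8)(27.4)/(8.347e-06) = 0.09126 Ω
R_total = R_1 + R_2 + R_3 = 2.07 Ω

2.07 Ω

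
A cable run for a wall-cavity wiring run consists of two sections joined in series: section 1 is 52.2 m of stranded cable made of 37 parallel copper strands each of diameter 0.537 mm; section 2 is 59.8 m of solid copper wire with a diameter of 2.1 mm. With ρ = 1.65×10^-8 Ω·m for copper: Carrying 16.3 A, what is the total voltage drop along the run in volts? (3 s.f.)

Section 1: A_strand = π(2.6850e-04)² = 2.265e-07 m²; R₁ = ρL/(N·A_s) = (1.65×10^-8)(52.2)/(37×2.265e-07) = 0.1028 Ω
Section 2: A = π(d/2)² = π(1.0500e-03 m)² = 3.464e-06 m²
R₂ = (1.65×10^-8)(59.8)/(3.464e-06) = 0.2849 Ω
R = R₁ + R₂ = 0.3877 Ω
V = IR = 16.3 × 0.3877 = 6.32 V

6.32 V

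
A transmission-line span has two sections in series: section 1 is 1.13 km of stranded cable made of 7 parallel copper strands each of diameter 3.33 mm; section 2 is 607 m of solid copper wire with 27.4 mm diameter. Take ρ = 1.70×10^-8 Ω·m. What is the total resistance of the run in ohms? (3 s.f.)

0.333 Ω

Section 1: A_strand = π(1.6650e-03)² = 8.709e-06 m²; R₁ = ρL/(N·A_s) = (1.70×10^-8)(1130)/(7×8.709e-06) = 0.3151 Ω
Section 2: A = π(d/2)² = π(1.3700e-02 m)² = 5.896e-04 m²
R₂ = (1.70×10^-8)(607)/(5.896e-04) = 0.0175 Ω
R = R₁ + R₂ = 0.333 Ω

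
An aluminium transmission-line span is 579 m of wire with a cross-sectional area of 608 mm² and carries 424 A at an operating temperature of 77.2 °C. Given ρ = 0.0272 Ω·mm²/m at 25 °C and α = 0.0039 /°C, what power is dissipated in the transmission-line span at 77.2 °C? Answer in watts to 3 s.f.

5600 W

ρ = 0.0272 Ω·mm²/m = 2.72×10^-8 Ω·m
A = 608 mm² = 6.080e-04 m²
R₍25₎ = ρL/A = (2.72×10^-8)(579)/(6.080e-04) = 0.0259 Ω
R₍77.2₎ = R₍25₎(1 + αΔT) = 0.0259 × (1 + 0.0039×52.2) = 0.03118 Ω
P = I²R = (424)² × 0.03118 = 5600 W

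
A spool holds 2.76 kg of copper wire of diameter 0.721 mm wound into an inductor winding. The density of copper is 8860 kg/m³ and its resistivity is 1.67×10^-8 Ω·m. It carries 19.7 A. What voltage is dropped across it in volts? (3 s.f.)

615 V

A = π(d/2)² = π(3.6050e-04 m)² = 4.0828e-07 m²
L = m/(density·A) = 2.76/(8860×4.0828e-07) = 763 m
R = ρL/A = (1.67×10^-8)(763)/(4.0828e-07) = 31.21 Ω
V = IR = 19.7 × 31.21 = 615 V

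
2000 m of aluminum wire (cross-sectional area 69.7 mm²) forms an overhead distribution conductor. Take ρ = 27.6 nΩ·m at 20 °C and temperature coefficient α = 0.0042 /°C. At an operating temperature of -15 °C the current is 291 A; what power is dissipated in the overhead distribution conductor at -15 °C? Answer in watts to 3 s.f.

57200 W

ρ = 27.6 nΩ·m = 2.76×10^-8 Ω·m
A = 69.7 mm² = 6.970e-05 m²
R₍20₎ = ρL/A = (2.76×10^-8)(2000)/(6.970e-05) = 0.792 Ω
R₍-15₎ = R₍20₎(1 + αΔT) = 0.792 × (1 + 0.0042×-35) = 0.6755 Ω
P = I²R = (291)² × 0.6755 = 57200 W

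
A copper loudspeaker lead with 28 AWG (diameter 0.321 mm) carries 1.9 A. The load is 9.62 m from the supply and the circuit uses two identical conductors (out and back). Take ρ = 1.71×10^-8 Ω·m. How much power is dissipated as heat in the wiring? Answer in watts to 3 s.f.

14.7 W

A = π(0.321/2 mm)² = π(1.6050e-04 m)² = 8.093e-08 m²
Total conductor length (both ways) L = 2 × 9.62 = 19.24 m
R = ρL/A = (1.71×10^-8)(19.24)/(8.093e-08) = 4.065 Ω
P = I²R = (1.9)² × 4.065 = 14.7 W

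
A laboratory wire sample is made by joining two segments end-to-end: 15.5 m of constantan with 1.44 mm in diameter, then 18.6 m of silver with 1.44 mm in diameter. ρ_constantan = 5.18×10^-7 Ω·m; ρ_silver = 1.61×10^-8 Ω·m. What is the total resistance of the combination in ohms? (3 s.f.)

Segment 1: A = π(d/2)² = π(7.2000e-04 m)² = 1.629e-06 m²
R₁ = ρL/A = (5.18×10^-7)(15.5)/(1.629e-06) = 4.93 Ω
R₂ = (1.61×10^-8)(18.6)/(1.629e-06) = 0.1839 Ω
R = R₁ + R₂ = 5.11 Ω

5.11 Ω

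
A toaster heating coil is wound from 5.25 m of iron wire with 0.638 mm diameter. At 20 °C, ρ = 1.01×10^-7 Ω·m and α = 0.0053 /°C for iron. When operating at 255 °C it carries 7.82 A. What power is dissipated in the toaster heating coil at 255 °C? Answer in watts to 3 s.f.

228 W

A = π(d/2)² = π(3.1900e-04 m)² = 3.197e-07 m²
R₍20₎ = ρL/A = (1.01×10^-7)(5.25)/(3.197e-07) = 1.659 Ω
R₍255₎ = R₍20₎(1 + αΔT) = 1.659 × (1 + 0.0053×235) = 3.724 Ω
P = I²R = (7.82)² × 3.724 = 228 W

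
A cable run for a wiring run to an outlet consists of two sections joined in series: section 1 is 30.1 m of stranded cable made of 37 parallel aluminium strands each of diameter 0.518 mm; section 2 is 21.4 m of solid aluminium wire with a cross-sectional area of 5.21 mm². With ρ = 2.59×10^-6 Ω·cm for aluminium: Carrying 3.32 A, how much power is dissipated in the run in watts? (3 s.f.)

ρ = 2.59×10^-6 Ω·cm = 2.59×10^-8 Ω·m
Section 1: A_strand = π(2.5900e-04)² = 2.107e-07 m²; R₁ = ρL/(N·A_s) = (2.59×10^-8)(30.1)/(37×2.107e-07) = 0.09998 Ω
Section 2: A = 5.21 mm² = 5.210e-06 m²
R₂ = (2.59×10^-8)(21.4)/(5.210e-06) = 0.1064 Ω
R = R₁ + R₂ = 0.2064 Ω
P = I²R = (3.32)² × 0.2064 = 2.27 W

2.27 W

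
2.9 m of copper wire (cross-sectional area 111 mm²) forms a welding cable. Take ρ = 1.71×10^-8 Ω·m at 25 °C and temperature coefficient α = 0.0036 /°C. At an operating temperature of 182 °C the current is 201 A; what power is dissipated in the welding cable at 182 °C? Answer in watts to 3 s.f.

28.3 W

A = 111 mm² = 1.110e-04 m²
R₍25₎ = ρL/A = (1.71×10^-8)(2.9)/(1.110e-04) = 4.468×10^-4 Ω
R₍182₎ = R₍25₎(1 + αΔT) = 4.468×10^-4 × (1 + 0.0036×157) = 6.993×10^-4 Ω
P = I²R = (201)² × 6.993×10^-4 = 28.3 W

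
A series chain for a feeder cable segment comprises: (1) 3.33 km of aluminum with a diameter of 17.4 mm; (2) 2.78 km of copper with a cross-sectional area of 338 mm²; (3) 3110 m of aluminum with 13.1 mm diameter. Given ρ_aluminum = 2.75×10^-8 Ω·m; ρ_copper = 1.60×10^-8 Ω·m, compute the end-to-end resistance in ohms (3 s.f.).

1.15 Ω

Seg 1: A = π(d/2)² = π(8.7000e-03 m)² = 2.378e-04 m²
R_1 = (2.75×10^-8)(3330)/(2.378e-04) = 0.3851 Ω
Seg 2: A = 338 mm² = 3.380e-04 m²
R_2 = (1.60×10^-8)(2780)/(3.380e-04) = 0.1316 Ω
Seg 3: A = π(d/2)² = π(6.5500e-03 m)² = 1.348e-04 m²
R_3 = (2.75×10^-8)(3110)/(1.348e-04) = 0.6345 Ω
R_total = R_1 + R_2 + R_3 = 1.15 Ω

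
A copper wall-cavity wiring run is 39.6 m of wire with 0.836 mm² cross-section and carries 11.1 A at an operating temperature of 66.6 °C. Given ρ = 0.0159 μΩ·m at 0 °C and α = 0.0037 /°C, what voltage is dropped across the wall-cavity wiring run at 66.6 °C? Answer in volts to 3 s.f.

ρ = 0.0159 μΩ·m = 1.59×10^-8 Ω·m
A = 0.836 mm² = 8.360e-07 m²
R₍0₎ = ρL/A = (1.59×10^-8)(39.6)/(8.360e-07) = 0.7532 Ω
R₍66.6₎ = R₍0₎(1 + αΔT) = 0.7532 × (1 + 0.0037×66.6) = 0.9388 Ω
V = IR = 11.1 × 0.9388 = 10.4 V

10.4 V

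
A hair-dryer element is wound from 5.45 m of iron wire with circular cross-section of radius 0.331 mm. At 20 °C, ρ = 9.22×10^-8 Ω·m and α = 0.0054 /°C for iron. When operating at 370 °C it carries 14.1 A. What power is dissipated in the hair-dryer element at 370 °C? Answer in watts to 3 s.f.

839 W

A = πr² = π(3.3100e-04 m)² = 3.442e-07 m²
R₍20₎ = ρL/A = (9.22×10^-8)(5.45)/(3.442e-07) = 1.46 Ω
R₍370₎ = R₍20₎(1 + αΔT) = 1.46 × (1 + 0.0054×350) = 4.219 Ω
P = I²R = (14.1)² × 4.219 = 839 W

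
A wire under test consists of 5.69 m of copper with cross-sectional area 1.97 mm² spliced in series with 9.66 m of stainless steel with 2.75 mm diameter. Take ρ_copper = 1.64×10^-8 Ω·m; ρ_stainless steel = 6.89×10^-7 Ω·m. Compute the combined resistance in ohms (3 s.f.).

1.17 Ω

Segment 1: A = 1.97 mm² = 1.970e-06 m²
R₁ = ρL/A = (1.64×10^-8)(5.69)/(1.970e-06) = 0.04737 Ω
Segment 2: A = π(d/2)² = π(1.3750e-03 m)² = 5.940e-06 m²
R₂ = (6.89×10^-7)(9.66)/(5.940e-06) = 1.121 Ω
R = R₁ + R₂ = 1.17 Ω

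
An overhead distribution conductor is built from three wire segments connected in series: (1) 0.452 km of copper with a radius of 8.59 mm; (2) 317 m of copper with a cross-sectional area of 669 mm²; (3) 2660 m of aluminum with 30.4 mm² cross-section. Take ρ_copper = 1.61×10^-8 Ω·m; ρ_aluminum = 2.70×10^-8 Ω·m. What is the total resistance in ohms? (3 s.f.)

2.40 Ω

Seg 1: A = πr² = π(8.5900e-03 m)² = 2.318e-04 m²
R_1 = (1.61×10^-8)(452)/(2.318e-04) = 0.03139 Ω
Seg 2: A = 669 mm² = 6.690e-04 m²
R_2 = (1.61×10^-8)(317)/(6.690e-04) = 0.007629 Ω
Seg 3: A = 30.4 mm² = 3.040e-05 m²
R_3 = (2.70×10^-8)(2660)/(3.040e-05) = 2.363 Ω
R_total = R_1 + R_2 + R_3 = 2.40 Ω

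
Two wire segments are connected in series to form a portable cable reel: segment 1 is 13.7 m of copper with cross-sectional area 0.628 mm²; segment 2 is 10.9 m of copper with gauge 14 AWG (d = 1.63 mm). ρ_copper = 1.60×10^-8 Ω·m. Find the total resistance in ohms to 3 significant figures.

0.433 Ω

Segment 1: A = 0.628 mm² = 6.280e-07 m²
R₁ = ρL/A = (1.60×10^-8)(13.7)/(6.280e-07) = 0.349 Ω
Segment 2: A = π(1.63/2 mm)² = π(8.1500e-04 m)² = 2.087e-06 m²
R₂ = (1.60×10^-8)(10.9)/(2.087e-06) = 0.08358 Ω
R = R₁ + R₂ = 0.433 Ω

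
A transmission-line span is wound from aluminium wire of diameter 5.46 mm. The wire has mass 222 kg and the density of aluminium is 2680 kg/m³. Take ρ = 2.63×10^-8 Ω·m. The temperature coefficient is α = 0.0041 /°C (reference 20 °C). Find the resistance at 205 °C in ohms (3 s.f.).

A = π(d/2)² = π(2.7300e-03 m)² = 2.3414e-05 m²
L = m/(density·A) = 222/(2680×2.3414e-05) = 3538 m
R = ρL/A = (2.63×10^-8)(3538)/(2.3414e-05) = 3.974 Ω
R(205 °C) = 3.974 × (1 + 0.0041×185) = 6.99 Ω

6.99 Ω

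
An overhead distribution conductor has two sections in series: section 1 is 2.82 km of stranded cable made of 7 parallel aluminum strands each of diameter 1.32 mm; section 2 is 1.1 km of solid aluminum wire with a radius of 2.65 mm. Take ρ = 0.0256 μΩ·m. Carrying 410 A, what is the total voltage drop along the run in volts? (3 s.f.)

ρ = 0.0256 μΩ·m = 2.56×10^-8 Ω·m
Section 1: A_strand = π(6.6000e-04)² = 1.368e-06 m²; R₁ = ρL/(N·A_s) = (2.56×10^-8)(2820)/(7×1.368e-06) = 7.536 Ω
Section 2: A = πr² = π(2.6500e-03 m)² = 2.206e-05 m²
R₂ = (2.56×10^-8)(1100)/(2.206e-05) = 1.276 Ω
R = R₁ + R₂ = 8.813 Ω
V = IR = 410 × 8.813 = 3610 V

3610 V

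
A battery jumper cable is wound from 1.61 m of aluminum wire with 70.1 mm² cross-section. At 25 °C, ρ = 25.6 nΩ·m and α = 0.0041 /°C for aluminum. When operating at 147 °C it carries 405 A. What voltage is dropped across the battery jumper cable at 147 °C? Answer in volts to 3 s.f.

0.357 V

ρ = 25.6 nΩ·m = 2.56×10^-8 Ω·m
A = 70.1 mm² = 7.010e-05 m²
R₍25₎ = ρL/A = (2.56×10^-8)(1.61)/(7.010e-05) = 5.880×10^-4 Ω
R₍147₎ = R₍25₎(1 + αΔT) = 5.880×10^-4 × (1 + 0.0041×122) = 8.821×10^-4 Ω
V = IR = 405 × 8.821×10^-4 = 0.357 V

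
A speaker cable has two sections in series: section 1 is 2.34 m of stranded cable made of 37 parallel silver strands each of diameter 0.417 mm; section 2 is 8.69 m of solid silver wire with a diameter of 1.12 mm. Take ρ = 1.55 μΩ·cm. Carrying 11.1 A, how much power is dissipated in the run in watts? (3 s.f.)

ρ = 1.55 μΩ·cm = 1.55×10^-8 Ω·m
Section 1: A_strand = π(2.0850e-04)² = 1.366e-07 m²; R₁ = ρL/(N·A_s) = (1.55×10^-8)(2.34)/(37×1.366e-07) = 0.007178 Ω
Section 2: A = π(d/2)² = π(5.6000e-04 m)² = 9.852e-07 m²
R₂ = (1.55×10^-8)(8.69)/(9.852e-07) = 0.1367 Ω
R = R₁ + R₂ = 0.1439 Ω
P = I²R = (11.1)² × 0.1439 = 17.7 W

17.7 W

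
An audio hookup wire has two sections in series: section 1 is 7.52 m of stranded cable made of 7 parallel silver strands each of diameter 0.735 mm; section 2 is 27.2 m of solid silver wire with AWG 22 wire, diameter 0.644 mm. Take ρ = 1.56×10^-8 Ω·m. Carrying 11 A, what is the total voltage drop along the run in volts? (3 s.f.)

14.8 V

Section 1: A_strand = π(3.6750e-04)² = 4.243e-07 m²; R₁ = ρL/(N·A_s) = (1.56×10^-8)(7.52)/(7×4.243e-07) = 0.0395 Ω
Section 2: A = π(0.644/2 mm)² = π(3.2200e-04 m)² = 3.257e-07 m²
R₂ = (1.56×10^-8)(27.2)/(3.257e-07) = 1.303 Ω
R = R₁ + R₂ = 1.342 Ω
V = IR = 11 × 1.342 = 14.8 V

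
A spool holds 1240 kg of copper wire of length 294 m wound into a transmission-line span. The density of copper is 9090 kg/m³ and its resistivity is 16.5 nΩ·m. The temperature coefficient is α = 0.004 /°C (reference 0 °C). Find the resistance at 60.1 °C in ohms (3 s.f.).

0.0130 Ω

ρ = 16.5 nΩ·m = 1.65×10^-8 Ω·m
A = m/(density·L) = 1240/(9090×294) = 4.6399e-04 m²
R = ρL/A = (1.65×10^-8)(294)/(4.6399e-04) = 0.01045 Ω
R(60.1 °C) = 0.01045 × (1 + 0.004×60.1) = 0.0130 Ω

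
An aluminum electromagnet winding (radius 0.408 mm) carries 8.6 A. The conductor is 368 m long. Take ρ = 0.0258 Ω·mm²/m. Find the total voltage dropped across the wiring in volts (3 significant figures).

156 V

ρ = 0.0258 Ω·mm²/m = 2.58×10^-8 Ω·m
A = πr² = π(4.0800e-04 m)² = 5.230e-07 m²
R = ρL/A = (2.58×10^-8)(368)/(5.230e-07) = 18.16 Ω
V = IR = 8.6 × 18.16 = 156 V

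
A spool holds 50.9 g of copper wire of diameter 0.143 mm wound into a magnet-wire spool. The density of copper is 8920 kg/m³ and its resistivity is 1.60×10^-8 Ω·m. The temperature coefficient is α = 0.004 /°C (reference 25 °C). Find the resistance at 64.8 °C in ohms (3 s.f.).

A = π(d/2)² = π(7.1500e-05 m)² = 1.6061e-08 m²
L = m/(density·A) = 0.0509/(8920×1.6061e-08) = 355.3 m
R = ρL/A = (1.60×10^-8)(355.3)/(1.6061e-08) = 354 Ω
R(64.8 °C) = 354 × (1 + 0.004×39.8) = 410 Ω

410 Ω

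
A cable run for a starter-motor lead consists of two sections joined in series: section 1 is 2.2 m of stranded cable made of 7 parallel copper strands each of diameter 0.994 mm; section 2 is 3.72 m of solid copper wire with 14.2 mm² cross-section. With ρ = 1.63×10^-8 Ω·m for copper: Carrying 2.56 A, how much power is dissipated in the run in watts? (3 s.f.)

Section 1: A_strand = π(4.9700e-04)² = 7.760e-07 m²; R₁ = ρL/(N·A_s) = (1.63×10^-8)(2.2)/(7×7.760e-07) = 0.006602 Ω
Section 2: A = 14.2 mm² = 1.420e-05 m²
R₂ = (1.63×10^-8)(3.72)/(1.420e-05) = 0.00427 Ω
R = R₁ + R₂ = 0.01087 Ω
P = I²R = (2.56)² × 0.01087 = 0.0712 W

0.0712 W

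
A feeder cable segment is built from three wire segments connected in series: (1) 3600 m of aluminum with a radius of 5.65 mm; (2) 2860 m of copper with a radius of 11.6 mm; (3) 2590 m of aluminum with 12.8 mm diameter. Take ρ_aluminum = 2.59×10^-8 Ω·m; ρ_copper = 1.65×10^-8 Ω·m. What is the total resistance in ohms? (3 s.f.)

Seg 1: A = πr² = π(5.6500e-03 m)² = 1.003e-04 m²
R_1 = (2.59×10^-8)(3600)/(1.003e-04) = 0.9297 Ω
Seg 2: A = πr² = π(1.1600e-02 m)² = 4.227e-04 m²
R_2 = (1.65×10^-8)(2860)/(4.227e-04) = 0.1116 Ω
Seg 3: A = π(d/2)² = π(6.4000e-03 m)² = 1.287e-04 m²
R_3 = (2.59×10^-8)(2590)/(1.287e-04) = 0.5213 Ω
R_total = R_1 + R_2 + R_3 = 1.56 Ω

1.56 Ω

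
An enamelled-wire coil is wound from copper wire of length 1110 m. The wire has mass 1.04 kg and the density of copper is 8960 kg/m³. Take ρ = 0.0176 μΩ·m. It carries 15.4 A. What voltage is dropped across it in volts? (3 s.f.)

ρ = 0.0176 μΩ·m = 1.76×10^-8 Ω·m
A = m/(density·L) = 1.04/(8960×1110) = 1.0457e-07 m²
R = ρL/A = (1.76×10^-8)(1110)/(1.0457e-07) = 186.8 Ω
V = IR = 15.4 × 186.8 = 2880 V

2880 V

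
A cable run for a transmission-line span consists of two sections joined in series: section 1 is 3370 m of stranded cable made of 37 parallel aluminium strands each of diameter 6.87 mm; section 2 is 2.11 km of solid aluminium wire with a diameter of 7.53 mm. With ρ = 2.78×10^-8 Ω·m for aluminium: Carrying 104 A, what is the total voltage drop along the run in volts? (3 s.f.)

Section 1: A_strand = π(3.4350e-03)² = 3.707e-05 m²; R₁ = ρL/(N·A_s) = (2.78×10^-8)(3370)/(37×3.707e-05) = 0.06831 Ω
Section 2: A = π(d/2)² = π(3.7650e-03 m)² = 4.453e-05 m²
R₂ = (2.78×10^-8)(2110)/(4.453e-05) = 1.317 Ω
R = R₁ + R₂ = 1.385 Ω
V = IR = 104 × 1.385 = 144 V

144 V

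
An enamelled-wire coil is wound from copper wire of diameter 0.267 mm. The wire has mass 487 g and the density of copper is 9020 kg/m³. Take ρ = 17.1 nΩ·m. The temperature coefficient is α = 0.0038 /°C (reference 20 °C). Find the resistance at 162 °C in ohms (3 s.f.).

ρ = 17.1 nΩ·m = 1.71×10^-8 Ω·m
A = π(d/2)² = π(1.3350e-04 m)² = 5.5990e-08 m²
L = m/(density·A) = 0.487/(9020×5.5990e-08) = 964.3 m
R = ρL/A = (1.71×10^-8)(964.3)/(5.5990e-08) = 294.5 Ω
R(162 °C) = 294.5 × (1 + 0.0038×142) = 453 Ω

453 Ω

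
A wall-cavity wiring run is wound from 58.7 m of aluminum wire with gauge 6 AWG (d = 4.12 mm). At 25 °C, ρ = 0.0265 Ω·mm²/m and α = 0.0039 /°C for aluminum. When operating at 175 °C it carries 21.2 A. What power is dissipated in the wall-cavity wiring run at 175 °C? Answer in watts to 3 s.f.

83.1 W

ρ = 0.0265 Ω·mm²/m = 2.65×10^-8 Ω·m
A = π(4.12/2 mm)² = π(2.0600e-03 m)² = 1.333e-05 m²
R₍25₎ = ρL/A = (2.65×10^-8)(58.7)/(1.333e-05) = 0.1167 Ω
R₍175₎ = R₍25₎(1 + αΔT) = 0.1167 × (1 + 0.0039×150) = 0.1849 Ω
P = I²R = (21.2)² × 0.1849 = 83.1 W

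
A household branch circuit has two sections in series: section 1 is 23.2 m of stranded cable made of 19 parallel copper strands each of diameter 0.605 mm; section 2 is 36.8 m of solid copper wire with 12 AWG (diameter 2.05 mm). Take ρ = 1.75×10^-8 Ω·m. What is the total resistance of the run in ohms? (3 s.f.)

Section 1: A_strand = π(3.0250e-04)² = 2.875e-07 m²; R₁ = ρL/(N·A_s) = (1.75×10^-8)(23.2)/(19×2.875e-07) = 0.07433 Ω
Section 2: A = π(2.05/2 mm)² = π(1.0250e-03 m)² = 3.301e-06 m²
R₂ = (1.75×10^-8)(36.8)/(3.301e-06) = 0.1951 Ω
R = R₁ + R₂ = 0.269 Ω

0.269 Ω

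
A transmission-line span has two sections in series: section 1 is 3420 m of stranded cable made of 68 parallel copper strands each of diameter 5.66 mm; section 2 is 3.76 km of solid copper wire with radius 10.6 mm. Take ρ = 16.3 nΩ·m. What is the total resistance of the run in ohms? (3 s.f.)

0.206 Ω

ρ = 16.3 nΩ·m = 1.63×10^-8 Ω·m
Section 1: A_strand = π(2.8300e-03)² = 2.516e-05 m²; R₁ = ρL/(N·A_s) = (1.63×10^-8)(3420)/(68×2.516e-05) = 0.03258 Ω
Section 2: A = πr² = π(1.0600e-02 m)² = 3.530e-04 m²
R₂ = (1.63×10^-8)(3760)/(3.530e-04) = 0.1736 Ω
R = R₁ + R₂ = 0.206 Ω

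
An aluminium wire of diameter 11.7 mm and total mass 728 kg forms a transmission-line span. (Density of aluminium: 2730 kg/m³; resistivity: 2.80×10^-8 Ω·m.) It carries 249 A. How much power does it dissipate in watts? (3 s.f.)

40000 W

A = π(d/2)² = π(5.8500e-03 m)² = 1.0751e-04 m²
L = m/(density·A) = 728/(2730×1.0751e-04) = 2480 m
R = ρL/A = (2.80×10^-8)(2480)/(1.0751e-04) = 0.646 Ω
P = I²R = (249)² × 0.646 = 40000 W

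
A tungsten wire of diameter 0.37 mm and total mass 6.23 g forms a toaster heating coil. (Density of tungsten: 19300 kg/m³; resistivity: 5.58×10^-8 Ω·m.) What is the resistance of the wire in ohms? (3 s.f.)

A = π(d/2)² = π(1.8500e-04 m)² = 1.0752e-07 m²
L = m/(density·A) = 0.00623/(19300×1.0752e-07) = 3.002 m
R = ρL/A = (5.58×10^-8)(3.002)/(1.0752e-07) = 1.56 Ω

1.56 Ω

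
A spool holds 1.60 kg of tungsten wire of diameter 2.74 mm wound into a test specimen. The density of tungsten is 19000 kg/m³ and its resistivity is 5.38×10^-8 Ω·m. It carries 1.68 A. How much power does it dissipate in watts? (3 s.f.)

A = π(d/2)² = π(1.3700e-03 m)² = 5.8965e-06 m²
L = m/(density·A) = 1.6/(19000×5.8965e-06) = 14.28 m
R = ρL/A = (5.38×10^-8)(14.28)/(5.8965e-06) = 0.1303 Ω
P = I²R = (1.68)² × 0.1303 = 0.368 W

0.368 W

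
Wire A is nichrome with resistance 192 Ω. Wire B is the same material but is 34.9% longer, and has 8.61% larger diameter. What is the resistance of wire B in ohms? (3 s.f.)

R ∝ L/d², so R_B/R_A = (1 + 34.9/100) × (1 + 8.61/100)⁻²
= 1.349 × 0.8477 = 1.144
R_B = 1.144 × 192 = 220 Ω

220 Ω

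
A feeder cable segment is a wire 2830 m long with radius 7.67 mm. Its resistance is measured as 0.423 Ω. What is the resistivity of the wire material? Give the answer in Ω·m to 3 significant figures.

A = πr² = π(7.6700e-03 m)² = 1.848e-04 m²
ρ = RA/L = (0.423)(1.848e-04)/(2830) = 2.76×10^-8 Ω·m

2.76×10^-8 Ω·m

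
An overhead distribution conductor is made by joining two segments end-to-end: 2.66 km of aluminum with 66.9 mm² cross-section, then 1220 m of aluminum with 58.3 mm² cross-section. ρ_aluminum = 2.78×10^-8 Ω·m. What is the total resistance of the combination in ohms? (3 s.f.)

1.69 Ω

Segment 1: A = 66.9 mm² = 6.690e-05 m²
R₁ = ρL/A = (2.78×10^-8)(2660)/(6.690e-05) = 1.105 Ω
Segment 2: A = 58.3 mm² = 5.830e-05 m²
R₂ = (2.78×10^-8)(1220)/(5.830e-05) = 0.5817 Ω
R = R₁ + R₂ = 1.69 Ω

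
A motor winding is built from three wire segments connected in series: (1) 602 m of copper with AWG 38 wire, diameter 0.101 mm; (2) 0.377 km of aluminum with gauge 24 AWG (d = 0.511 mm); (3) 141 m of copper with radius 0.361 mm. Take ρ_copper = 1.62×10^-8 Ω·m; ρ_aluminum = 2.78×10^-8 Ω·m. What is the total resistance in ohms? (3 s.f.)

1270 Ω

Seg 1: A = π(0.101/2 mm)² = π(5.0500e-05 m)² = 8.012e-09 m²
R_1 = (1.62×10^-8)(602)/(8.012e-09) = 1217 Ω
Seg 2: A = π(0.511/2 mm)² = π(2.5550e-04 m)² = 2.051e-07 m²
R_2 = (2.78×10^-8)(377)/(2.051e-07) = 51.1 Ω
Seg 3: A = πr² = π(3.6100e-04 m)² = 4.094e-07 m²
R_3 = (1.62×10^-8)(141)/(4.094e-07) = 5.579 Ω
R_total = R_1 + R_2 + R_3 = 1270 Ω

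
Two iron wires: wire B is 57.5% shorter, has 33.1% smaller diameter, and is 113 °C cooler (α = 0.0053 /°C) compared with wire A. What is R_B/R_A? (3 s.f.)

0.381

R ∝ ρL/d² with ρ ∝ (1+αΔT), so R_B/R_A = (1 − 57.5/100) × (1 − 33.1/100)⁻² × (1 − 0.0053×113)
= 0.425 × 2.234 × 0.4011 = 0.381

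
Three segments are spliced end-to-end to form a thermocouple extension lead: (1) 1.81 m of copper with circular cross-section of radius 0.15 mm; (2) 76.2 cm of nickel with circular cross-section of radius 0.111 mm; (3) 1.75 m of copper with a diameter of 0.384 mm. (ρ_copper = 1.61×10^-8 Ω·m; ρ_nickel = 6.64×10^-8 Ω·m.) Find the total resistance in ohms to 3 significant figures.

Seg 1: A = πr² = π(1.5000e-04 m)² = 7.069e-08 m²
R_1 = (1.61×10^-8)(1.81)/(7.069e-08) = 0.4123 Ω
Seg 2: A = πr² = π(1.1100e-04 m)² = 3.871e-08 m²
R_2 = (6.64×10^-8)(0.762)/(3.871e-08) = 1.307 Ω
Seg 3: A = π(d/2)² = π(1.9200e-04 m)² = 1.158e-07 m²
R_3 = (1.61×10^-8)(1.75)/(1.158e-07) = 0.2433 Ω
R_total = R_1 + R_2 + R_3 = 1.96 Ω

1.96 Ω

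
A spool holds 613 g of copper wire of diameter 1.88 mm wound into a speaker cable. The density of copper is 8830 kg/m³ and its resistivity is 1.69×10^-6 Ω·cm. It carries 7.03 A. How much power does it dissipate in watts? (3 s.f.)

ρ = 1.69×10^-6 Ω·cm = 1.69×10^-8 Ω·m
A = π(d/2)² = π(9.4000e-04 m)² = 2.7759e-06 m²
L = m/(density·A) = 0.613/(8830×2.7759e-06) = 25.01 m
R = ρL/A = (1.69×10^-8)(25.01)/(2.7759e-06) = 0.1523 Ω
P = I²R = (7.03)² × 0.1523 = 7.52 W

7.52 W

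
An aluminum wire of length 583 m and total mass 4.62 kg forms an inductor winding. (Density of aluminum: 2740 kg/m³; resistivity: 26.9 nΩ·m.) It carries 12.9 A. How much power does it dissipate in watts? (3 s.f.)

ρ = 26.9 nΩ·m = 2.69×10^-8 Ω·m
A = m/(density·L) = 4.62/(2740×583) = 2.8922e-06 m²
R = ρL/A = (2.69×10^-8)(583)/(2.8922e-06) = 5.422 Ω
P = I²R = (12.9)² × 5.422 = 902 W

902 W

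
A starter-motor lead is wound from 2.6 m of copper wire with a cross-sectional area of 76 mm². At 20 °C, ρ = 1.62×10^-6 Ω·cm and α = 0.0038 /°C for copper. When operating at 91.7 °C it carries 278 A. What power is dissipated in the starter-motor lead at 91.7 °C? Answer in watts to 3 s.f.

ρ = 1.62×10^-6 Ω·cm = 1.62×10^-8 Ω·m
A = 76 mm² = 7.600e-05 m²
R₍20₎ = ρL/A = (1.62×10^-8)(2.6)/(7.600e-05) = 5.542×10^-4 Ω
R₍91.7₎ = R₍20₎(1 + αΔT) = 5.542×10^-4 × (1 + 0.0038×71.7) = 7.052×10^-4 Ω
P = I²R = (278)² × 7.052×10^-4 = 54.5 W

54.5 W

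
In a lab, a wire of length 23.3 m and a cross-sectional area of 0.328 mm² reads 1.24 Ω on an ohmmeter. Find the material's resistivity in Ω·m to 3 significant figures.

A = 0.328 mm² = 3.280e-07 m²
ρ = RA/L = (1.24)(3.280e-07)/(23.3) = 1.75×10^-8 Ω·m

1.75×10^-8 Ω·m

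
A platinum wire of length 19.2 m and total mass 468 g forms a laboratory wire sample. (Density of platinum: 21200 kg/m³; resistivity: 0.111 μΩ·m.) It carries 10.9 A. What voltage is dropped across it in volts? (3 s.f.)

ρ = 0.111 μΩ·m = 1.11×10^-7 Ω·m
A = m/(density·L) = 0.468/(21200×19.2) = 1.1498e-06 m²
R = ρL/A = (1.11×10^-7)(19.2)/(1.1498e-06) = 1.854 Ω
V = IR = 10.9 × 1.854 = 20.2 V

20.2 V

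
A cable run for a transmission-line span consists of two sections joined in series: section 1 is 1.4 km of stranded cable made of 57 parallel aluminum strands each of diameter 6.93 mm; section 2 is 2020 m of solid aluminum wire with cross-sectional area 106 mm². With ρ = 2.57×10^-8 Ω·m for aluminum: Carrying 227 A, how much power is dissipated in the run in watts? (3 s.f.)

Section 1: A_strand = π(3.4650e-03)² = 3.772e-05 m²; R₁ = ρL/(N·A_s) = (2.57×10^-8)(1400)/(57×3.772e-05) = 0.01674 Ω
Section 2: A = 106 mm² = 1.060e-04 m²
R₂ = (2.57×10^-8)(2020)/(1.060e-04) = 0.4898 Ω
R = R₁ + R₂ = 0.5065 Ω
P = I²R = (227)² × 0.5065 = 26100 W

26100 W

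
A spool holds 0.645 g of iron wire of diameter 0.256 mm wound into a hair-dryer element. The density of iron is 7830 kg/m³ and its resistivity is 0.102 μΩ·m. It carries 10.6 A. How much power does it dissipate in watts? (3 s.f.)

ρ = 0.102 μΩ·m = 1.02×10^-7 Ω·m
A = π(d/2)² = π(1.2800e-04 m)² = 5.1472e-08 m²
L = m/(density·A) = 6.450×10^-4/(7830×5.1472e-08) = 1.6 m
R = ρL/A = (1.02×10^-7)(1.6)/(5.1472e-08) = 3.171 Ω
P = I²R = (10.6)² × 3.171 = 356 W

356 W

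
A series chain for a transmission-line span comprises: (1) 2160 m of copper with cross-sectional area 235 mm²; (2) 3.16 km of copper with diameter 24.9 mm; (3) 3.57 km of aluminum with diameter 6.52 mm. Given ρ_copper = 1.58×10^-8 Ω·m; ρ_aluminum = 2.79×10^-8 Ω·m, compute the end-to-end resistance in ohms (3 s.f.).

Seg 1: A = 235 mm² = 2.350e-04 m²
R_1 = (1.58×10^-8)(2160)/(2.350e-04) = 0.1452 Ω
Seg 2: A = π(d/2)² = π(1.2450e-02 m)² = 4.870e-04 m²
R_2 = (1.58×10^-8)(3160)/(4.870e-04) = 0.1025 Ω
Seg 3: A = π(d/2)² = π(3.2600e-03 m)² = 3.339e-05 m²
R_3 = (2.79×10^-8)(3570)/(3.339e-05) = 2.983 Ω
R_total = R_1 + R_2 + R_3 = 3.23 Ω

3.23 Ω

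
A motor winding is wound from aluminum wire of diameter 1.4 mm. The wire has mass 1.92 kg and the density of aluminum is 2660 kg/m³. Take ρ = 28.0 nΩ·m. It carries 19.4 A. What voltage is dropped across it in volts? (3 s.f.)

ρ = 28.0 nΩ·m = 2.80×10^-8 Ω·m
A = π(d/2)² = π(7.0000e-04 m)² = 1.5394e-06 m²
L = m/(density·A) = 1.92/(2660×1.5394e-06) = 468.9 m
R = ρL/A = (2.80×10^-8)(468.9)/(1.5394e-06) = 8.529 Ω
V = IR = 19.4 × 8.529 = 165 V

165 V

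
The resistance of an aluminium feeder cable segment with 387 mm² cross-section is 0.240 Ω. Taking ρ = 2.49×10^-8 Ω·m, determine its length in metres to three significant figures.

A = 387 mm² = 3.870e-04 m²
L = RA/ρ = (0.24)(3.870e-04)/(2.49×10^-8) = 3730 m

3730 m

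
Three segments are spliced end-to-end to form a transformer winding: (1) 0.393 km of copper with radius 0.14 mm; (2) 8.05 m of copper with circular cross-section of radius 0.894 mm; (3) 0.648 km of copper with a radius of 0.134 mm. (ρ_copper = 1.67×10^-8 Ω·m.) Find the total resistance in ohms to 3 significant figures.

298 Ω

Seg 1: A = πr² = π(1.4000e-04 m)² = 6.158e-08 m²
R_1 = (1.67×10^-8)(393)/(6.158e-08) = 106.6 Ω
Seg 2: A = πr² = π(8.9400e-04 m)² = 2.511e-06 m²
R_2 = (1.67×10^-8)(8.05)/(2.511e-06) = 0.05354 Ω
Seg 3: A = πr² = π(1.3400e-04 m)² = 5.641e-08 m²
R_3 = (1.67×10^-8)(648)/(5.641e-08) = 191.8 Ω
R_total = R_1 + R_2 + R_3 = 298 Ω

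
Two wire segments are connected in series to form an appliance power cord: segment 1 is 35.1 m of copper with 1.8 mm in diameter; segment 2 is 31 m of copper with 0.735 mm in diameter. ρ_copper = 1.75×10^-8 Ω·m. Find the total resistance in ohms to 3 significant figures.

Segment 1: A = π(d/2)² = π(9.0000e-04 m)² = 2.545e-06 m²
R₁ = ρL/A = (1.75×10^-8)(35.1)/(2.545e-06) = 0.2414 Ω
Segment 2: A = π(d/2)² = π(3.6750e-04 m)² = 4.243e-07 m²
R₂ = (1.75×10^-8)(31)/(4.243e-07) = 1.279 Ω
R = R₁ + R₂ = 1.52 Ω

1.52 Ω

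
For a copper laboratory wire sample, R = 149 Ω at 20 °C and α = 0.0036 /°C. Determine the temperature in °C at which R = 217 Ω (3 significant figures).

R = R₀(1 + α(T − T₀)) ⇒ T = T₀ + (R/R₀ − 1)/α
T = 20 + (217/149 − 1)/0.0036 = 20 + (0.4564)/0.0036 = 147 °C

147 °C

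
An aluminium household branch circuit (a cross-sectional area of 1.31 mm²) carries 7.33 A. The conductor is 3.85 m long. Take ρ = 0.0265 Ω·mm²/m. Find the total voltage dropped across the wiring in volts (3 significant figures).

0.571 V

ρ = 0.0265 Ω·mm²/m = 2.65×10^-8 Ω·m
A = 1.31 mm² = 1.310e-06 m²
R = ρL/A = (2.65×10^-8)(3.85)/(1.310e-06) = 0.07788 Ω
V = IR = 7.33 × 0.07788 = 0.571 V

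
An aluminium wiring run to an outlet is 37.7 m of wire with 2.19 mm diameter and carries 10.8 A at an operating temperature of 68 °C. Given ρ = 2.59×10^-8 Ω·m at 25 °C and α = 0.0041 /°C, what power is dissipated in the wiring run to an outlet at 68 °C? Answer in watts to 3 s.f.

A = π(d/2)² = π(1.0950e-03 m)² = 3.767e-06 m²
R₍25₎ = ρL/A = (2.59×10^-8)(37.7)/(3.767e-06) = 0.2592 Ω
R₍68₎ = R₍25₎(1 + αΔT) = 0.2592 × (1 + 0.0041×43) = 0.3049 Ω
P = I²R = (10.8)² × 0.3049 = 35.6 W

35.6 W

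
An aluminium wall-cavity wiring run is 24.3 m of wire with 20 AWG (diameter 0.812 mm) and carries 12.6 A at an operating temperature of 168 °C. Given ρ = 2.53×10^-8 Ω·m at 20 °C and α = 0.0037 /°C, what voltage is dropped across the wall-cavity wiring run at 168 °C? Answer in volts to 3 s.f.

23.2 V

A = π(0.812/2 mm)² = π(4.0600e-04 m)² = 5.178e-07 m²
R₍20₎ = ρL/A = (2.53×10^-8)(24.3)/(5.178e-07) = 1.187 Ω
R₍168₎ = R₍20₎(1 + αΔT) = 1.187 × (1 + 0.0037×148) = 1.837 Ω
V = IR = 12.6 × 1.837 = 23.2 V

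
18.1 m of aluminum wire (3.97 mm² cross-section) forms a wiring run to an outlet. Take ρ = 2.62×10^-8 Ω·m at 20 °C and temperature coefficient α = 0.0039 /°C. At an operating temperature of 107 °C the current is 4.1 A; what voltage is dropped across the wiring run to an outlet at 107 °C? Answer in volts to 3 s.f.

0.656 V

A = 3.97 mm² = 3.970e-06 m²
R₍20₎ = ρL/A = (2.62×10^-8)(18.1)/(3.970e-06) = 0.1195 Ω
R₍107₎ = R₍20₎(1 + αΔT) = 0.1195 × (1 + 0.0039×87) = 0.16 Ω
V = IR = 4.1 × 0.16 = 0.656 V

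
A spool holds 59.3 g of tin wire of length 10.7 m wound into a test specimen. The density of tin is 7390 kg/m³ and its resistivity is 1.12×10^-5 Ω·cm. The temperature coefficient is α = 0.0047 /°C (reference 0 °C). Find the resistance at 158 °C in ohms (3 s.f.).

ρ = 1.12×10^-5 Ω·cm = 1.12×10^-7 Ω·m
A = m/(density·L) = 0.0593/(7390×10.7) = 7.4994e-07 m²
R = ρL/A = (1.12×10^-7)(10.7)/(7.4994e-07) = 1.598 Ω
R(158 °C) = 1.598 × (1 + 0.0047×158) = 2.78 Ω

2.78 Ω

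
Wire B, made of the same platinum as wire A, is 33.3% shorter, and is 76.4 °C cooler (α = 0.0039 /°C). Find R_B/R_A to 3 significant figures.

0.468

R ∝ ρL/d² with ρ ∝ (1+αΔT), so R_B/R_A = (1 − 33.3/100) × (1 − 0.0039×76.4)
= 0.667 × 0.702 = 0.468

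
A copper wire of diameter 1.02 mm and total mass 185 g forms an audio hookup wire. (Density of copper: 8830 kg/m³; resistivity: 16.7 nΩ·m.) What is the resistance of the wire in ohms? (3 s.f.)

ρ = 16.7 nΩ·m = 1.67×10^-8 Ω·m
A = π(d/2)² = π(5.1000e-04 m)² = 8.1713e-07 m²
L = m/(density·A) = 0.185/(8830×8.1713e-07) = 25.64 m
R = ρL/A = (1.67×10^-8)(25.64)/(8.1713e-07) = 0.524 Ω

0.524 Ω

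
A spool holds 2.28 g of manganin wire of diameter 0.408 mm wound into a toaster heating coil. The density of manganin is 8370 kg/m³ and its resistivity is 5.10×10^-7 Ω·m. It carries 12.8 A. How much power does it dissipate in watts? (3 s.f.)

1330 W

A = π(d/2)² = π(2.0400e-04 m)² = 1.3074e-07 m²
L = m/(density·A) = 0.00228/(8370×1.3074e-07) = 2.084 m
R = ρL/A = (5.10×10^-7)(2.084)/(1.3074e-07) = 8.128 Ω
P = I²R = (12.8)² × 8.128 = 1330 W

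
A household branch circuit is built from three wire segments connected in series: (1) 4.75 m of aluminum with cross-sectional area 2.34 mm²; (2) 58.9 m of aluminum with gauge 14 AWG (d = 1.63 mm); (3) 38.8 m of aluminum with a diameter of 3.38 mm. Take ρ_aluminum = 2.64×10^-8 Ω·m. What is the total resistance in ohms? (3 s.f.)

Seg 1: A = 2.34 mm² = 2.340e-06 m²
R_1 = (2.64×10^-8)(4.75)/(2.340e-06) = 0.05359 Ω
Seg 2: A = π(1.63/2 mm)² = π(8.1500e-04 m)² = 2.087e-06 m²
R_2 = (2.64×10^-8)(58.9)/(2.087e-06) = 0.7452 Ω
Seg 3: A = π(d/2)² = π(1.6900e-03 m)² = 8.973e-06 m²
R_3 = (2.64×10^-8)(38.8)/(8.973e-06) = 0.1142 Ω
R_total = R_1 + R_2 + R_3 = 0.913 Ω

0.913 Ω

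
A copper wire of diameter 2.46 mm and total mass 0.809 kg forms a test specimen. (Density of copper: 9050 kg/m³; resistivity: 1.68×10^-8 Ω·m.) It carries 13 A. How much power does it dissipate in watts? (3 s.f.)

A = π(d/2)² = π(1.2300e-03 m)² = 4.7529e-06 m²
L = m/(density·A) = 0.809/(9050×4.7529e-06) = 18.81 m
R = ρL/A = (1.68×10^-8)(18.81)/(4.7529e-06) = 0.06648 Ω
P = I²R = (13)² × 0.06648 = 11.2 W

11.2 W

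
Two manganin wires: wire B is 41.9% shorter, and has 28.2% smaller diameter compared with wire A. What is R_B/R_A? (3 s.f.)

R ∝ L/d², so R_B/R_A = (1 − 41.9/100) × (1 − 28.2/100)⁻²
= 0.581 × 1.94 = 1.13

1.13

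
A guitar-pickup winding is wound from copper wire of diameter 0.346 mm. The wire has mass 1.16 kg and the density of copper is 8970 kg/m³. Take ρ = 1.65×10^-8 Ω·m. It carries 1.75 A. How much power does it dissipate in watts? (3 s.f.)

A = π(d/2)² = π(1.7300e-04 m)² = 9.4025e-08 m²
L = m/(density·A) = 1.16/(8970×9.4025e-08) = 1375 m
R = ρL/A = (1.65×10^-8)(1375)/(9.4025e-08) = 241.4 Ω
P = I²R = (1.75)² × 241.4 = 739 W

739 W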